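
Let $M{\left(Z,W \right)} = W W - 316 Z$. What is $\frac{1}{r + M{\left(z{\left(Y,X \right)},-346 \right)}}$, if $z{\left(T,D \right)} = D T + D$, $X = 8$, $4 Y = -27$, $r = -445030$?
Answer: $- \frac{1}{310778} \approx -3.2177 \cdot 10^{-6}$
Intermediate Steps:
$Y = - \frac{27}{4}$ ($Y = \frac{1}{4} \left(-27\right) = - \frac{27}{4} \approx -6.75$)
$z{\left(T,D \right)} = D + D T$
$M{\left(Z,W \right)} = W^{2} - 316 Z$
$\frac{1}{r + M{\left(z{\left(Y,X \right)},-346 \right)}} = \frac{1}{-445030 + \left(\left(-346\right)^{2} - 316 \cdot 8 \left(1 - \frac{27}{4}\right)\right)} = \frac{1}{-445030 + \left(119716 - 316 \cdot 8 \left(- \frac{23}{4}\right)\right)} = \frac{1}{-445030 + \left(119716 - -14536\right)} = \frac{1}{-445030 + \left(119716 + 14536\right)} = \frac{1}{-445030 + 134252} = \frac{1}{-310778} = - \frac{1}{310778}$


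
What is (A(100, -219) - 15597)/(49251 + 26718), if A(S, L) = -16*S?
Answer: -17197/75969 ≈ -0.22637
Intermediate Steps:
(A(100, -219) - 15597)/(49251 + 26718) = (-16*100 - 15597)/(49251 + 26718) = (-1600 - 15597)/75969 = -17197*1/75969 = -17197/75969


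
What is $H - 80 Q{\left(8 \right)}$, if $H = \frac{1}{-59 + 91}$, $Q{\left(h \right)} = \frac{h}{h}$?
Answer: $- \frac{2559}{32} \approx -79.969$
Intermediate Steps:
$Q{\left(h \right)} = 1$
$H = \frac{1}{32} \approx 0.03125$
$H - 80 Q{\left(8 \right)} = \frac{1}{32} - 80 = - \frac{2559}{32}$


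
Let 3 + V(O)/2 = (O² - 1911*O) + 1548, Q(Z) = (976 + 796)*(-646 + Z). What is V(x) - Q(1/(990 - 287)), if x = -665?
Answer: 3215437274/703 ≈ 4.5739e+6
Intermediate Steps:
Q(Z) = -1144712 + 1772*Z (Q(Z) = 1772*(-646 + Z) = -1144712 + 1772*Z)
V(O) = 3090 - 3822*O + 2*O² (V(O) = -6 + 2*((O² - 1911*O) + 1548) = -6 + 2*(1548 + O² - 1911*O) = -6 + (3096 - 3822*O + 2*O²) = 3090 - 3822*O + 2*O²)
V(x) - Q(1/(990 - 287)) = (3090 - 3822*(-665) + 2*(-665)²) - (-1144712 + 1772/(990 - 287)) = (3090 + 2541630 + 2*442225) - (-1144712 + 1772/703) = (3090 + 2541630 + 884450) - (-1144712 + 1772*(1/703)) = 3429170 - (-1144712 + 1772/703) = 3429170 - 1*(-804730764/703) = 3429170 + 804730764/703 = 3215437274/703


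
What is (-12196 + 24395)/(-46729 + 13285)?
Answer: -12199/33444 ≈ -0.36476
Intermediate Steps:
(-12196 + 24395)/(-46729 + 13285) = 12199/(-33444) = 12199*(-1/33444) = -12199/33444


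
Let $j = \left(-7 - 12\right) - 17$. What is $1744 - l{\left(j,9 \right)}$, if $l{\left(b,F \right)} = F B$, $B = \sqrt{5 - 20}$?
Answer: $1744 - 9 i \sqrt{15} \approx 1744.0 - 34.857 i$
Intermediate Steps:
$B = i \sqrt{15}$ ($B = \sqrt{5 - 20} = \sqrt{-15} = i \sqrt{15} \approx 3.873 i$)
$j = -36$ ($j = -19 - 17 = -36$)
$l{\left(b,F \right)} = i F \sqrt{15}$ ($l{\left(b,F \right)} = F i \sqrt{15} = i F \sqrt{15}$)
$1744 - l{\left(j,9 \right)} = 1744 - i 9 \sqrt{15} = 1744 - 9 i \sqrt{15}$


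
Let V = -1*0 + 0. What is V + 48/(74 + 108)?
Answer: 24/91 ≈ 0.26374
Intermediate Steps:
V = 0 (V = 0 + 0 = 0)
V + 48/(74 + 108) = 0 + 48/(74 + 108) = 0 + 48/182 = 0 + 48*(1/182) = 0 + 24/91 = 24/91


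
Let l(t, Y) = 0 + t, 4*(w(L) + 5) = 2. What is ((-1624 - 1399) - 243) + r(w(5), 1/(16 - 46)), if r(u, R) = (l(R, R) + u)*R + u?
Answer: -1471657/450 ≈ -3270.3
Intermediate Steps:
w(L) = -9/2 (w(L) = -5 + (1/4)*2 = -5 + 1/2 = -9/2)
l(t, Y) = t
r(u, R) = u + R*(R + u) (r(u, R) = (R + u)*R + u = R*(R + u) + u = u + R*(R + u))
((-1624 - 1399) - 243) + r(w(5), 1/(16 - 46)) = ((-1624 - 1399) - 243) + (-9/2 + (1/(16 - 46))**2 - 9/2/(16 - 46)) = (-3023 - 243) + (-9/2 + (1/(-30))**2 - 9/2/(-30)) = -3266 + (-9/2 + (-1/30)**2 - 1/30*(-9/2)) = -3266 + (-9/2 + 1/900 + 3/20) = -3266 - 1957/450 = -1471657/450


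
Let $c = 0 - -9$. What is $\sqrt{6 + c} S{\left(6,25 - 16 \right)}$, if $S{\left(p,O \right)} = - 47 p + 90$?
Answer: $- 192 \sqrt{15} \approx -743.61$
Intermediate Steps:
$c = 9$ ($c = 0 + 9 = 9$)
$S{\left(p,O \right)} = 90 - 47 p$
$\sqrt{6 + c} S{\left(6,25 - 16 \right)} = \sqrt{6 + 9} \left(90 - 282\right) = \sqrt{15} \left(90 - 282\right) = \sqrt{15} \left(-192\right) = - 192 \sqrt{15}$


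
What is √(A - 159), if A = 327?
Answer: 2*√42 ≈ 12.961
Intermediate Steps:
√(A - 159) = √(327 - 159) = √168 = 2*√42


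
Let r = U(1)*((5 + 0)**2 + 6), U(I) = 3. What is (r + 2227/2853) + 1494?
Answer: 4529938/2853 ≈ 1587.8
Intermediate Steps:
r = 93 (r = 3*((5 + 0)**2 + 6) = 3*(5**2 + 6) = 3*(25 + 6) = 3*31 = 93)
(r + 2227/2853) + 1494 = (93 + 2227/2853) + 1494 = 267556/2853 + 1494 = 4529938/2853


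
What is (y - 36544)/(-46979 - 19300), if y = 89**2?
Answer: 9541/22093 ≈ 0.43186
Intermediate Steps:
y = 7921
(y - 36544)/(-46979 - 19300) = (7921 - 36544)/(-46979 - 19300) = -28623/(-66279) = -28623*(-1/66279) = 9541/22093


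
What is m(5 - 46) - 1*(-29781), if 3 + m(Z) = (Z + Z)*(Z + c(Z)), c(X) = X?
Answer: 36502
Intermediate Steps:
m(Z) = -3 + 4*Z² (m(Z) = -3 + (Z + Z)*(Z + Z) = -3 + (2*Z)*(2*Z) = -3 + 4*Z²)
m(5 - 46) - 1*(-29781) = (-3 + 4*(5 - 46)²) - 1*(-29781) = (-3 + 4*(-41)²) + 29781 = (-3 + 4*1681) + 29781 = (-3 + 6724) + 29781 = 6721 + 29781 = 36502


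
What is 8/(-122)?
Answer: -4/61 ≈ -0.065574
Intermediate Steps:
8/(-122) = 8*(-1/122) = -4/61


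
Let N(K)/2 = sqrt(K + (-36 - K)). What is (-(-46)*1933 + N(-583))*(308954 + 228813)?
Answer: 47817166106 + 6453204*I ≈ 4.7817e+10 + 6.4532e+6*I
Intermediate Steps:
N(K) = 12*I (N(K) = 2*sqrt(K + (-36 - K)) = 2*sqrt(-36) = 2*(6*I) = 12*I)
(-(-46)*1933 + N(-583))*(308954 + 228813) = (-(-46)*1933 + 12*I)*(308954 + 228813) = (-46*(-1933) + 12*I)*537767 = (88918 + 12*I)*537767 = 47817166106 + 6453204*I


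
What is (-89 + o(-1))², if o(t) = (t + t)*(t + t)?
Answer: 7225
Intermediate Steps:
o(t) = 4*t² (o(t) = (2*t)*(2*t) = 4*t²)
(-89 + o(-1))² = (-89 + 4*(-1)²)² = (-89 + 4*1)² = (-89 + 4)² = (-85)² = 7225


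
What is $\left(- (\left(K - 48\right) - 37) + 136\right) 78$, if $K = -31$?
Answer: $19656$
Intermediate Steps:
$\left(- (\left(K - 48\right) - 37) + 136\right) 78 = \left(- (\left(-31 - 48\right) - 37) + 136\right) 78 = \left(- (-79 - 37) + 136\right) 78 = \left(\left(-1\right) \left(-116\right) + 136\right) 78 = \left(116 + 136\right) 78 = 252 \cdot 78 = 19656$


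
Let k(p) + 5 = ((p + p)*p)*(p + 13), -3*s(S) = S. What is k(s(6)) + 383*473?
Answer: 181242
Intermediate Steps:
s(S) = -S/3
k(p) = -5 + 2*p**2*(13 + p) (k(p) = -5 + ((p + p)*p)*(p + 13) = -5 + ((2*p)*p)*(13 + p) = -5 + (2*p**2)*(13 + p) = -5 + 2*p**2*(13 + p))
k(s(6)) + 383*473 = (-5 + 2*(-1/3*6)**3 + 26*(-1/3*6)**2) + 383*473 = (-5 + 2*(-2)**3 + 26*(-2)**2) + 181159 = (-5 + 2*(-8) + 26*4) + 181159 = (-5 - 16 + 104) + 181159 = 83 + 181159 = 181242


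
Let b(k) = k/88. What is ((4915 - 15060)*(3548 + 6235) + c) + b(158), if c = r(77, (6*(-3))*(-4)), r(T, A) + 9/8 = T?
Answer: -8733864245/88 ≈ -9.9249e+7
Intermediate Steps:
b(k) = k/88 (b(k) = k*(1/88) = k/88)
r(T, A) = -9/8 + T
c = 607/8 (c = -9/8 + 77 = 607/8 ≈ 75.875)
((4915 - 15060)*(3548 + 6235) + c) + b(158) = ((4915 - 15060)*(3548 + 6235) + 607/8) + (1/88)*158 = (-10145*9783 + 607/8) + 79/44 = (-99248535 + 607/8) + 79/44 = -793987673/8 + 79/44 = -8733864245/88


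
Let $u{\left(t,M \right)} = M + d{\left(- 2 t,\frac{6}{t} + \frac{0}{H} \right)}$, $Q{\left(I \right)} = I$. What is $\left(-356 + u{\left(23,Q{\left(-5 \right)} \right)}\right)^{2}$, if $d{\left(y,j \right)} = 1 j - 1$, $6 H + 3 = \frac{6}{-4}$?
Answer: $\frac{69222400}{529} \approx 1.3086 \cdot 10^{5}$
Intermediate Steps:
$H = - \frac{3}{4}$ ($H = - \frac{1}{2} + \frac{6 \frac{1}{-4}}{6} = - \frac{1}{2} + \frac{6 \left(- \frac{1}{4}\right)}{6} = - \frac{1}{2} + \frac{1}{6} \left(- \frac{3}{2}\right) = - \frac{1}{2} - \frac{1}{4} = - \frac{3}{4} \approx -0.75$)
$d{\left(y,j \right)} = -1 + j$ ($d{\left(y,j \right)} = j - 1 = -1 + j$)
$u{\left(t,M \right)} = -1 + M + \frac{6}{t}$ ($u{\left(t,M \right)} = M + \left(-1 + \left(\frac{6}{t} + \frac{0}{- \frac{3}{4}}\right)\right) = M + \left(-1 + \left(\frac{6}{t} + 0 \left(- \frac{4}{3}\right)\right)\right) = M + \left(-1 + \left(\frac{6}{t} + 0\right)\right) = M - \left(1 - \frac{6}{t}\right) = -1 + M + \frac{6}{t}$)
$\left(-356 + u{\left(23,Q{\left(-5 \right)} \right)}\right)^{2} = \left(-356 - \left(6 - \frac{6}{23}\right)\right)^{2} = \left(-356 - \frac{132}{23}\right)^{2} = \left(- \frac{8320}{23}\right)^{2} = \frac{69222400}{529}$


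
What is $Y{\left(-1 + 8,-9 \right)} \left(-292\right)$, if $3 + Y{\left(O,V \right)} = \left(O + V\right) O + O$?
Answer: $2920$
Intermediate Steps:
$Y{\left(O,V \right)} = -3 + O + O \left(O + V\right)$ ($Y{\left(O,V \right)} = -3 + \left(\left(O + V\right) O + O\right) = -3 + \left(O \left(O + V\right) + O\right) = -3 + \left(O + O \left(O + V\right)\right) = -3 + O + O \left(O + V\right)$)
$Y{\left(-1 + 8,-9 \right)} \left(-292\right) = \left(-3 + \left(-1 + 8\right) + \left(-1 + 8\right)^{2} + \left(-1 + 8\right) \left(-9\right)\right) \left(-292\right) = \left(-3 + 7 + 7^{2} + 7 \left(-9\right)\right) \left(-292\right) = \left(-3 + 7 + 49 - 63\right) \left(-292\right) = \left(-10\right) \left(-292\right) = 2920$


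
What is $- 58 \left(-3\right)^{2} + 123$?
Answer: $-399$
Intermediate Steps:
$- 58 \left(-3\right)^{2} + 123 = \left(-58\right) 9 + 123 = -522 + 123 = -399$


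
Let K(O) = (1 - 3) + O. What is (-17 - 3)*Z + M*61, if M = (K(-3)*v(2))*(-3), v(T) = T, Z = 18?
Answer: 1470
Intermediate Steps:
K(O) = -2 + O
M = 30 (M = ((-2 - 3)*2)*(-3) = -5*2*(-3) = -10*(-3) = 30)
(-17 - 3)*Z + M*61 = (-17 - 3)*18 + 30*61 = -20*18 + 1830 = -360 + 1830 = 1470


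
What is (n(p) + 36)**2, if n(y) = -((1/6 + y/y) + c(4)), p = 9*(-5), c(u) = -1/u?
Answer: 177241/144 ≈ 1230.8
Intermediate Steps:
p = -45
n(y) = -11/12 (n(y) = -((1/6 + y/y) - 1/4) = -((1*(1/6) + 1) - 1*1/4) = -((1/6 + 1) - 1/4) = -(7/6 - 1/4) = -1*11/12 = -11/12)
(n(p) + 36)**2 = (-11/12 + 36)**2 = (421/12)**2 = 177241/144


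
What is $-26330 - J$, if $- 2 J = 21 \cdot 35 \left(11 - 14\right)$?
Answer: $- \frac{54865}{2} \approx -27433.0$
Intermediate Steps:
$J = \frac{2205}{2}$ ($J = - \frac{21 \cdot 35 \left(11 - 14\right)}{2} = - \frac{735 \left(11 - 14\right)}{2} = - \frac{735 \left(-3\right)}{2} = \left(- \frac{1}{2}\right) \left(-2205\right) = \frac{2205}{2} \approx 1102.5$)
$-26330 - J = -26330 - \frac{2205}{2} = - \frac{54865}{2}$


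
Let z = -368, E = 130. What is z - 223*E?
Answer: -29358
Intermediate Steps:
z - 223*E = -368 - 223*130 = -368 - 28990 = -29358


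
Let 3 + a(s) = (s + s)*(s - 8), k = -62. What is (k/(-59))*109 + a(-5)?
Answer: 14251/59 ≈ 241.54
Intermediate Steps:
a(s) = -3 + 2*s*(-8 + s) (a(s) = -3 + (s + s)*(s - 8) = -3 + (2*s)*(-8 + s) = -3 + 2*s*(-8 + s))
(k/(-59))*109 + a(-5) = -62/(-59)*109 + (-3 - 16*(-5) + 2*(-5)**2) = -62*(-1/59)*109 + (-3 + 80 + 2*25) = (62/59)*109 + (-3 + 80 + 50) = 6758/59 + 127 = 14251/59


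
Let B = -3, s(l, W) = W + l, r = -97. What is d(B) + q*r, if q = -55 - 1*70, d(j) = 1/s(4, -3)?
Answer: 12126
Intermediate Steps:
d(j) = 1 (d(j) = 1/(-3 + 4) = 1/1 = 1)
q = -125 (q = -55 - 70 = -125)
d(B) + q*r = 1 - 125*(-97) = 1 + 12125 = 12126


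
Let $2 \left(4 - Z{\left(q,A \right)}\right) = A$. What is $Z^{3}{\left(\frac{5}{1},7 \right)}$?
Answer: $\frac{1}{8} \approx 0.125$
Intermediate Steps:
$Z{\left(q,A \right)} = 4 - \frac{A}{2}$
$Z^{3}{\left(\frac{5}{1},7 \right)} = \left(4 - \frac{7}{2}\right)^{3} = \left(\frac{1}{2}\right)^{3} = \frac{1}{8}$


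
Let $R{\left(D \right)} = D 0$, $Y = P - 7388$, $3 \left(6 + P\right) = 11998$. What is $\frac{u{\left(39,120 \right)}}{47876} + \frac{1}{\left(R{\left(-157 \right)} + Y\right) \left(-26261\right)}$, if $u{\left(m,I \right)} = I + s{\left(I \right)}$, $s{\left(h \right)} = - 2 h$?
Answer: $- \frac{8023224813}{3201013585256} \approx -0.0025065$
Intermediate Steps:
$P = \frac{11980}{3}$ ($P = -6 + \frac{1}{3} \cdot 11998 = -6 + \frac{11998}{3} = \frac{11980}{3} \approx 3993.3$)
$u{\left(m,I \right)} = - I$ ($u{\left(m,I \right)} = I - 2 I = - I$)
$Y = - \frac{10184}{3}$ ($Y = \frac{11980}{3} - 7388 = - \frac{10184}{3} \approx -3394.7$)
$R{\left(D \right)} = 0$
$\frac{u{\left(39,120 \right)}}{47876} + \frac{1}{\left(R{\left(-157 \right)} + Y\right) \left(-26261\right)} = \frac{\left(-1\right) 120}{47876} + \frac{1}{\left(0 - \frac{10184}{3}\right) \left(-26261\right)} = \left(-120\right) \frac{1}{47876} + \frac{1}{- \frac{10184}{3}} \left(- \frac{1}{26261}\right) = - \frac{30}{11969} - - \frac{3}{267442024} = - \frac{30}{11969} + \frac{3}{267442024} = - \frac{8023224813}{3201013585256}$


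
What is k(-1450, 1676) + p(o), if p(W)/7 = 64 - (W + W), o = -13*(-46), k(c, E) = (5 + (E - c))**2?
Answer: 9795237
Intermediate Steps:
k(c, E) = (5 + E - c)**2
o = 598
p(W) = 448 - 14*W (p(W) = 7*(64 - (W + W)) = 7*(64 - 2*W) = 448 - 14*W)
k(-1450, 1676) + p(o) = (5 + 1676 - 1*(-1450))**2 + (448 - 14*598) = (5 + 1676 + 1450)**2 + (448 - 8372) = 3131**2 - 7924 = 9803161 - 7924 = 9795237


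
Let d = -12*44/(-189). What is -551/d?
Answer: -34713/176 ≈ -197.23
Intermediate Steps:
d = 176/63 (d = -528*(-1/189) = 176/63 ≈ 2.7937)
-551/d = -551/176/63 = -551*63/176 = -34713/176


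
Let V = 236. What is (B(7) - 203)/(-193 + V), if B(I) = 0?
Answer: -203/43 ≈ -4.7209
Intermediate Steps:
(B(7) - 203)/(-193 + V) = (0 - 203)/(-193 + 236) = -203/43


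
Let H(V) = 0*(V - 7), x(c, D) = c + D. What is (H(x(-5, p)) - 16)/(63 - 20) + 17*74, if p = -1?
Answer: 54078/43 ≈ 1257.6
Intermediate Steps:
x(c, D) = D + c
H(V) = 0 (H(V) = 0*(-7 + V) = 0)
(H(x(-5, p)) - 16)/(63 - 20) + 17*74 = (0 - 16)/(63 - 20) + 17*74 = -16/43 + 1258 = 54078/43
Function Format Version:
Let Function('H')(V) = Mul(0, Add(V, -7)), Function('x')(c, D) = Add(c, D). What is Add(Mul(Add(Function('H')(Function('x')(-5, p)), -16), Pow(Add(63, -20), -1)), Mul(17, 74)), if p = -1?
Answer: Rational(54078, 43) ≈ 1257.6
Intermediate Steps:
Function('x')(c, D) = Add(D, c)
Function('H')(V) = 0 (Function('H')(V) = Mul(0, Add(-7, V)) = 0)
Add(Mul(Add(Function('H')(Function('x')(-5, p)), -16), Pow(Add(63, -20), -1)), Mul(17, 74)) = Add(Mul(Add(0, -16), Pow(Add(63, -20), -1)), Mul(17, 74)) = Add(Mul(-16, Pow(43, -1)), 1258) = Add(Mul(-16, Rational(1, 43)), 1258) = Add(Rational(-16, 43), 1258) = Rational(54078, 43)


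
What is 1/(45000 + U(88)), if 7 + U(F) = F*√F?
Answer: 44993/2023688577 - 176*√22/2023688577 ≈ 2.1825e-5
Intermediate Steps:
U(F) = -7 + F^(3/2) (U(F) = -7 + F*√F = -7 + F^(3/2))
1/(45000 + U(88)) = 1/(45000 + (-7 + 88^(3/2))) = 1/(45000 + (-7 + 176*√22)) = 1/(44993 + 176*√22)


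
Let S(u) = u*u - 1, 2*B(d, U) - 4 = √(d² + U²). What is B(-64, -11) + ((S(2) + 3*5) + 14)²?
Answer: 1026 + √4217/2 ≈ 1058.5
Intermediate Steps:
B(d, U) = 2 + √(U² + d²)/2 (B(d, U) = 2 + √(d² + U²)/2 = 2 + √(U² + d²)/2)
S(u) = -1 + u² (S(u) = u² - 1 = -1 + u²)
B(-64, -11) + ((S(2) + 3*5) + 14)² = (2 + √((-11)² + (-64)²)/2) + (((-1 + 2²) + 3*5) + 14)² = (2 + √(121 + 4096)/2) + (((-1 + 4) + 15) + 14)² = (2 + √4217/2) + ((3 + 15) + 14)² = (2 + √4217/2) + (18 + 14)² = (2 + √4217/2) + 32² = (2 + √4217/2) + 1024 = 1026 + √4217/2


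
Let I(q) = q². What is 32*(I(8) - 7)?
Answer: 1824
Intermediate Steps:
32*(I(8) - 7) = 32*(8² - 7) = 32*(64 - 7) = 32*57 = 1824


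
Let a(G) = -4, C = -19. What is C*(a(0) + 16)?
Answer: -228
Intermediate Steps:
C*(a(0) + 16) = -19*(-4 + 16) = -19*12 = -228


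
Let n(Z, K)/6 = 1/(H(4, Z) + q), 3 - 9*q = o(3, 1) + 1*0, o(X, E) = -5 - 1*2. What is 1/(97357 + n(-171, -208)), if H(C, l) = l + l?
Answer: 1534/149345611 ≈ 1.0271e-5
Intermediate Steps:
o(X, E) = -7 (o(X, E) = -5 - 2 = -7)
H(C, l) = 2*l
q = 10/9 (q = 1/3 - (-7 + 1*0)/9 = 1/3 - (-7 + 0)/9 = 1/3 - 1/9*(-7) = 1/3 + 7/9 = 10/9 ≈ 1.1111)
n(Z, K) = 6/(10/9 + 2*Z) (n(Z, K) = 6/(2*Z + 10/9) = 6/(10/9 + 2*Z))
1/(97357 + n(-171, -208)) = 1/(97357 + 27/(5 + 9*(-171))) = 1/(97357 + 27/(5 - 1539)) = 1/(97357 + 27/(-1534)) = 1/(97357 + 27*(-1/1534)) = 1/(97357 - 27/1534) = 1/(149345611/1534) = 1534/149345611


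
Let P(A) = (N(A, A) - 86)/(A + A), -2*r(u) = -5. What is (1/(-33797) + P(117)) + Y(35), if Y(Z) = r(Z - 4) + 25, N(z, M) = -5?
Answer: 8246459/304173 ≈ 27.111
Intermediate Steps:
r(u) = 5/2 (r(u) = -1/2*(-5) = 5/2)
P(A) = -91/(2*A) (P(A) = (-5 - 86)/(A + A) = -91*1/(2*A) = -91/(2*A))
Y(Z) = 55/2 (Y(Z) = 5/2 + 25 = 55/2)
(1/(-33797) + P(117)) + Y(35) = (1/(-33797) - 91/2/117) + 55/2 = (-1/33797 - 91/2*1/117) + 55/2 = (-1/33797 - 7/18) + 55/2 = -236597/608346 + 55/2 = 8246459/304173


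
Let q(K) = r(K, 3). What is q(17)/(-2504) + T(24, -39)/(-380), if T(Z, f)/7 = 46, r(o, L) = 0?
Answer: -161/190 ≈ -0.84737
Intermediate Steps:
q(K) = 0
T(Z, f) = 322 (T(Z, f) = 7*46 = 322)
q(17)/(-2504) + T(24, -39)/(-380) = 0/(-2504) + 322/(-380) = 0*(-1/2504) + 322*(-1/380) = 0 - 161/190 = -161/190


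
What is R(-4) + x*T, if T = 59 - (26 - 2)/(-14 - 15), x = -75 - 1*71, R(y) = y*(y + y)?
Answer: -252382/29 ≈ -8702.8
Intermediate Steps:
R(y) = 2*y**2 (R(y) = y*(2*y) = 2*y**2)
x = -146 (x = -75 - 71 = -146)
T = 1735/29 (T = 59 - 24/(-29) = 59 - 24*(-1)/29 = 59 - 1*(-24/29) = 59 + 24/29 = 1735/29 ≈ 59.828)
R(-4) + x*T = 2*(-4)**2 - 146*1735/29 = 2*16 - 253310/29 = 32 - 253310/29 = -252382/29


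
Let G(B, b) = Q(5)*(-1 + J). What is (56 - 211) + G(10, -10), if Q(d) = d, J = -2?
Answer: -170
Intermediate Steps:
G(B, b) = -15 (G(B, b) = 5*(-1 - 2) = 5*(-3) = -15)
(56 - 211) + G(10, -10) = (56 - 211) - 15 = -155 - 15 = -170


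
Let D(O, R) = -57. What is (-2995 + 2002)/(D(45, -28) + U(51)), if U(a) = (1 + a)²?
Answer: -993/2647 ≈ -0.37514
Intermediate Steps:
(-2995 + 2002)/(D(45, -28) + U(51)) = (-2995 + 2002)/(-57 + (1 + 51)²) = -993/(-57 + 52²) = -993/(-57 + 2704) = -993/2647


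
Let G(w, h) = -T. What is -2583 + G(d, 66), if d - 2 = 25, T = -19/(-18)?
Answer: -46513/18 ≈ -2584.1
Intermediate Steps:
T = 19/18 (T = -19*(-1/18) = 19/18 ≈ 1.0556)
d = 27 (d = 2 + 25 = 27)
G(w, h) = -19/18 (G(w, h) = -1*19/18 = -19/18)
-2583 + G(d, 66) = -2583 - 19/18 = -46513/18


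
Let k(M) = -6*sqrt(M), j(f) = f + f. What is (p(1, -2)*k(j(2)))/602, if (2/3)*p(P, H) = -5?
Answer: 45/301 ≈ 0.14950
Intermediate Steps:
j(f) = 2*f
p(P, H) = -15/2 (p(P, H) = (3/2)*(-5) = -15/2)
(p(1, -2)*k(j(2)))/602 = -(-45)*sqrt(2*2)/602 = -(-45)*sqrt(4)*(1/602) = -(-45)*2*(1/602) = -15/2*(-12)*(1/602) = 90*(1/602) = 45/301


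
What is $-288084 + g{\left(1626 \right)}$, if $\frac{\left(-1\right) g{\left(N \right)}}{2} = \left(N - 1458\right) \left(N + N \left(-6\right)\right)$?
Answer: $2443596$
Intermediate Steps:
$g{\left(N \right)} = 10 N \left(-1458 + N\right)$ ($g{\left(N \right)} = - 2 \left(N - 1458\right) \left(N + N \left(-6\right)\right) = - 2 \left(-1458 + N\right) \left(N - 6 N\right) = - 2 \left(-1458 + N\right) \left(- 5 N\right) = - 2 \left(- 5 N \left(-1458 + N\right)\right) = 10 N \left(-1458 + N\right)$)
$-288084 + g{\left(1626 \right)} = -288084 + 10 \cdot 1626 \left(-1458 + 1626\right) = -288084 + 10 \cdot 1626 \cdot 168 = -288084 + 2731680 = 2443596$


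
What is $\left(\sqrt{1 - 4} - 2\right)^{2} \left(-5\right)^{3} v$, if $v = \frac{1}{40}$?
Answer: $- \frac{25}{8} + \frac{25 i \sqrt{3}}{2} \approx -3.125 + 21.651 i$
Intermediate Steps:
$v = \frac{1}{40} \approx 0.025$
$\left(\sqrt{1 - 4} - 2\right)^{2} \left(-5\right)^{3} v = \left(\sqrt{1 - 4} - 2\right)^{2} \left(-5\right)^{3} \cdot \frac{1}{40} = \left(\sqrt{-3} - 2\right)^{2} \left(-125\right) \frac{1}{40} = \left(i \sqrt{3} - 2\right)^{2} \left(-125\right) \frac{1}{40} = \left(-2 + i \sqrt{3}\right)^{2} \left(-125\right) \frac{1}{40} = - 125 \left(-2 + i \sqrt{3}\right)^{2} \cdot \frac{1}{40} = - \frac{25 \left(-2 + i \sqrt{3}\right)^{2}}{8}$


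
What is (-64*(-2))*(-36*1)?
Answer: -4608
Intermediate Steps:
(-64*(-2))*(-36*1) = 128*(-36) = -4608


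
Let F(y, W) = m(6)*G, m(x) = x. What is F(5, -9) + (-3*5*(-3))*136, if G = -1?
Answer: 6114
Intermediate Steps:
F(y, W) = -6 (F(y, W) = 6*(-1) = -6)
F(5, -9) + (-3*5*(-3))*136 = -6 + (-3*5*(-3))*136 = -6 - 15*(-3)*136 = -6 + 45*136 = -6 + 6120 = 6114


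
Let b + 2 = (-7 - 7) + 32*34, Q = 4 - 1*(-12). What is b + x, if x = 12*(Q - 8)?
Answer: 1168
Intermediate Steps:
Q = 16 (Q = 4 + 12 = 16)
x = 96 (x = 12*(16 - 8) = 12*8 = 96)
b = 1072 (b = -2 + ((-7 - 7) + 32*34) = -2 + (-14 + 1088) = -2 + 1074 = 1072)
b + x = 1072 + 96 = 1168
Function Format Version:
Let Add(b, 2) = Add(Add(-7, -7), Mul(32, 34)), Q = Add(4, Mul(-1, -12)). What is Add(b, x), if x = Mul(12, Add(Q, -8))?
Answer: 1168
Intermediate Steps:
Q = 16 (Q = Add(4, 12) = 16)
x = 96 (x = Mul(12, Add(16, -8)) = Mul(12, 8) = 96)
b = 1072 (b = Add(-2, Add(Add(-7, -7), Mul(32, 34))) = Add(-2, Add(-14, 1088)) = Add(-2, 1074) = 1072)
Add(b, x) = Add(1072, 96) = 1168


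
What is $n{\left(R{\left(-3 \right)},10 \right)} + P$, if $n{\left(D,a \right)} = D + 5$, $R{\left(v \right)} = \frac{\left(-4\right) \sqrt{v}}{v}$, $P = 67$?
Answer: $72 + \frac{4 i \sqrt{3}}{3} \approx 72.0 + 2.3094 i$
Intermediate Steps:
$R{\left(v \right)} = - \frac{4}{\sqrt{v}}$
$n{\left(D,a \right)} = 5 + D$
$n{\left(R{\left(-3 \right)},10 \right)} + P = \left(5 - \frac{4}{i \sqrt{3}}\right) + 67 = \left(5 - 4 \left(- \frac{i \sqrt{3}}{3}\right)\right) + 67 = \left(5 + \frac{4 i \sqrt{3}}{3}\right) + 67 = 72 + \frac{4 i \sqrt{3}}{3}$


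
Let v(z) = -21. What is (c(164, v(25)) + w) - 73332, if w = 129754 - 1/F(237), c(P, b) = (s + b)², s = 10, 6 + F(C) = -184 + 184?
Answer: 339259/6 ≈ 56543.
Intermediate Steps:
F(C) = -6 (F(C) = -6 + (-184 + 184) = -6 + 0 = -6)
c(P, b) = (10 + b)²
w = 778525/6 (w = 129754 - 1/(-6) = 129754 - 1*(-⅙) = 129754 + ⅙ = 778525/6 ≈ 1.2975e+5)
(c(164, v(25)) + w) - 73332 = ((10 - 21)² + 778525/6) - 73332 = ((-11)² + 778525/6) - 73332 = (121 + 778525/6) - 73332 = 779251/6 - 73332 = 339259/6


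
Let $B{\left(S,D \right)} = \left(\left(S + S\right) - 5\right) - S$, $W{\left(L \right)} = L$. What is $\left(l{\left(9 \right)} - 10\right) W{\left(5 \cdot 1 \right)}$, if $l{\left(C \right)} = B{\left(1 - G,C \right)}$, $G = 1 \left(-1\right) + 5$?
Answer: $-90$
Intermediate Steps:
$G = 4$ ($G = -1 + 5 = 4$)
$B{\left(S,D \right)} = -5 + S$ ($B{\left(S,D \right)} = \left(2 S - 5\right) - S = \left(-5 + 2 S\right) - S = -5 + S$)
$l{\left(C \right)} = -8$ ($l{\left(C \right)} = -5 + \left(1 - 4\right) = -5 - 3 = -8$)
$\left(l{\left(9 \right)} - 10\right) W{\left(5 \cdot 1 \right)} = \left(-8 - 10\right) 5 \cdot 1 = \left(-18\right) 5 = -90$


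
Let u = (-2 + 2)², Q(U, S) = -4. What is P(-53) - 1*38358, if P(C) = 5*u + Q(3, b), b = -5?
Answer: -38362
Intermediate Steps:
u = 0 (u = 0² = 0)
P(C) = -4 (P(C) = 5*0 - 4 = 0 - 4 = -4)
P(-53) - 1*38358 = -4 - 1*38358 = -4 - 38358 = -38362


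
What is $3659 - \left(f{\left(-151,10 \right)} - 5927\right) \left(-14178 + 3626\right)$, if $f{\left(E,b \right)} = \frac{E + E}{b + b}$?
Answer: $- \frac{313486901}{5} \approx -6.2697 \cdot 10^{7}$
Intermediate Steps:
$f{\left(E,b \right)} = \frac{E}{b}$ ($f{\left(E,b \right)} = \frac{2 E}{2 b} = 2 E \frac{1}{2 b} = \frac{E}{b}$)
$3659 - \left(f{\left(-151,10 \right)} - 5927\right) \left(-14178 + 3626\right) = 3659 - \left(- \frac{151}{10} - 5927\right) \left(-14178 + 3626\right) = 3659 - \left(\left(-151\right) \frac{1}{10} - 5927\right) \left(-10552\right) = 3659 - \left(- \frac{151}{10} - 5927\right) \left(-10552\right) = 3659 - \left(- \frac{59421}{10}\right) \left(-10552\right) = 3659 - \frac{313505196}{5} = - \frac{313486901}{5}$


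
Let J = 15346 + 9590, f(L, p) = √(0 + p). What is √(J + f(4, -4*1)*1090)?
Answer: 2*√(6234 + 545*I) ≈ 158.06 + 6.896*I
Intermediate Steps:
f(L, p) = √p
J = 24936
√(J + f(4, -4*1)*1090) = √(24936 + √(-4*1)*1090) = √(24936 + √(-4)*1090) = √(24936 + (2*I)*1090) = √(24936 + 2180*I)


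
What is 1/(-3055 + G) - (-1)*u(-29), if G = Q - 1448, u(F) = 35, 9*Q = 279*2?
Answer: 155434/4441 ≈ 35.000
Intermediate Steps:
Q = 62 (Q = (279*2)/9 = (⅑)*558 = 62)
G = -1386 (G = 62 - 1448 = -1386)
1/(-3055 + G) - (-1)*u(-29) = 1/(-3055 - 1386) - (-1)*35 = 1/(-4441) - 1*(-35) = -1/4441 + 35 = 155434/4441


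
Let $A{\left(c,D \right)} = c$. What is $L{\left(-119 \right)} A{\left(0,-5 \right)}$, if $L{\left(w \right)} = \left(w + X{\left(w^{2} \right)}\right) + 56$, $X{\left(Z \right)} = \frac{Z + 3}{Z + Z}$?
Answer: $0$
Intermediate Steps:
$X{\left(Z \right)} = \frac{3 + Z}{2 Z}$
$L{\left(w \right)} = 56 + w + \frac{3 + w^{2}}{2 w^{2}}$ ($L{\left(w \right)} = \left(w + \frac{3 + w^{2}}{2 w^{2}}\right) + 56 = 56 + w + \frac{3 + w^{2}}{2 w^{2}}$)
$L{\left(-119 \right)} A{\left(0,-5 \right)} = \left(\frac{113}{2} - 119 + \frac{3}{2 \cdot 14161}\right) 0 = \left(\frac{113}{2} - 119 + \frac{3}{2} \cdot \frac{1}{14161}\right) 0 = \left(\frac{113}{2} - 119 + \frac{3}{28322}\right) 0 = \left(- \frac{885061}{14161}\right) 0 = 0$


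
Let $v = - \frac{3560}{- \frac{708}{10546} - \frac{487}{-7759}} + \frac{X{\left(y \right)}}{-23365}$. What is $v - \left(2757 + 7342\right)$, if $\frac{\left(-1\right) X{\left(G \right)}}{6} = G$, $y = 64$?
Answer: $\frac{672192241607163}{835228655} \approx 8.048 \cdot 10^{5}$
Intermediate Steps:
$X{\left(G \right)} = - 6 G$
$v = \frac{680627215794008}{835228655}$ ($v = - \frac{3560}{- \frac{708}{10546} - \frac{487}{-7759}} + \frac{\left(-6\right) 64}{-23365} = - \frac{3560}{\left(-708\right) \frac{1}{10546} - - \frac{487}{7759}} - - \frac{384}{23365} = - \frac{3560}{- \frac{354}{5273} + \frac{487}{7759}} + \frac{384}{23365} = - \frac{3560}{- \frac{178735}{40913207}} + \frac{384}{23365} = \left(-3560\right) \left(- \frac{40913207}{178735}\right) + \frac{384}{23365} = \frac{29130203384}{35747} + \frac{384}{23365} = \frac{680627215794008}{835228655} \approx 8.149 \cdot 10^{5}$)
$v - \left(2757 + 7342\right) = \frac{680627215794008}{835228655} - \left(2757 + 7342\right) = \frac{680627215794008}{835228655} - 10099 = \frac{672192241607163}{835228655}$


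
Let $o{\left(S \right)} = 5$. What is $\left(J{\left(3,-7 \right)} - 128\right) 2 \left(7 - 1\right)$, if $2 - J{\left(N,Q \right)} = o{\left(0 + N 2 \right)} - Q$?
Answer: $-1656$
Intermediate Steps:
$J{\left(N,Q \right)} = -3 + Q$ ($J{\left(N,Q \right)} = 2 - \left(5 - Q\right) = 2 + \left(-5 + Q\right) = -3 + Q$)
$\left(J{\left(3,-7 \right)} - 128\right) 2 \left(7 - 1\right) = \left(\left(-3 - 7\right) - 128\right) 2 \left(7 - 1\right) = \left(-10 - 128\right) 2 \cdot 6 = \left(-138\right) 12 = -1656$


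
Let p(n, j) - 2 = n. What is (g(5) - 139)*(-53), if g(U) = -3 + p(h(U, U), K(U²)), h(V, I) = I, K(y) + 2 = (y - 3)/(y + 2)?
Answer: 7155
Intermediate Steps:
K(y) = -2 + (-3 + y)/(2 + y) (K(y) = -2 + (y - 3)/(y + 2) = -2 + (-3 + y)/(2 + y))
p(n, j) = 2 + n
g(U) = -1 + U (g(U) = -3 + (2 + U) = -1 + U)
(g(5) - 139)*(-53) = ((-1 + 5) - 139)*(-53) = (4 - 139)*(-53) = -135*(-53) = 7155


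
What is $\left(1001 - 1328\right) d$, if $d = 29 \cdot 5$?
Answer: $-47415$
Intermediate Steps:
$d = 145$
$\left(1001 - 1328\right) d = \left(1001 - 1328\right) 145 = \left(-327\right) 145 = -47415$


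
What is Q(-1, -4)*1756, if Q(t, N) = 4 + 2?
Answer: 10536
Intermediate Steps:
Q(t, N) = 6
Q(-1, -4)*1756 = 6*1756 = 10536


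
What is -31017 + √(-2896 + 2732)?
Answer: -31017 + 2*I*√41 ≈ -31017.0 + 12.806*I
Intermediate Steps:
-31017 + √(-2896 + 2732) = -31017 + √(-164) = -31017 + 2*I*√41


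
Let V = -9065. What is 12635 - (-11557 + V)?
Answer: 33257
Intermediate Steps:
12635 - (-11557 + V) = 12635 - (-11557 - 9065) = 12635 - 1*(-20622) = 12635 + 20622 = 33257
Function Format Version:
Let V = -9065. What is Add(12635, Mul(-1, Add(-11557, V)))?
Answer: 33257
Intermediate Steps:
Add(12635, Mul(-1, Add(-11557, V))) = Add(12635, Mul(-1, Add(-11557, -9065))) = Add(12635, Mul(-1, -20622)) = Add(12635, 20622) = 33257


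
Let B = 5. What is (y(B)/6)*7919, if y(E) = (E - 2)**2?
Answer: 23757/2 ≈ 11879.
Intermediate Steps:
y(E) = (-2 + E)**2
(y(B)/6)*7919 = ((-2 + 5)**2/6)*7919 = (3**2*(1/6))*7919 = (9*(1/6))*7919 = (3/2)*7919 = 23757/2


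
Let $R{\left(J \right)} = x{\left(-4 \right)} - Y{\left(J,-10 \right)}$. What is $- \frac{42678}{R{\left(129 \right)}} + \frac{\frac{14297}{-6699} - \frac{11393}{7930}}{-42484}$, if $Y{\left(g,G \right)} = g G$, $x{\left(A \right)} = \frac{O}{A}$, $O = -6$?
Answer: $- \frac{105439410220447}{3190762094520} \approx -33.045$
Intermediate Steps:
$x{\left(A \right)} = - \frac{6}{A}$
$Y{\left(g,G \right)} = G g$
$R{\left(J \right)} = \frac{3}{2} + 10 J$ ($R{\left(J \right)} = - \frac{6}{-4} - - 10 J = \left(-6\right) \left(- \frac{1}{4}\right) + 10 J = \frac{3}{2} + 10 J$)
$- \frac{42678}{R{\left(129 \right)}} + \frac{\frac{14297}{-6699} - \frac{11393}{7930}}{-42484} = - \frac{42678}{\frac{3}{2} + 10 \cdot 129} + \frac{\frac{14297}{-6699} - \frac{11393}{7930}}{-42484} = - \frac{42678}{\frac{3}{2} + 1290} + \left(14297 \left(- \frac{1}{6699}\right) - \frac{11393}{7930}\right) \left(- \frac{1}{42484}\right) = - \frac{42678}{\frac{2583}{2}} + \left(- \frac{493}{231} - \frac{11393}{7930}\right) \left(- \frac{1}{42484}\right) = \left(-42678\right) \frac{2}{2583} - - \frac{6541273}{77823465720} = - \frac{9484}{287} + \frac{6541273}{77823465720} = - \frac{105439410220447}{3190762094520}$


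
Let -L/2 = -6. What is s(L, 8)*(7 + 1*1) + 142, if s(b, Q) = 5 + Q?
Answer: 246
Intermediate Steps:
L = 12 (L = -2*(-6) = 12)
s(L, 8)*(7 + 1*1) + 142 = (5 + 8)*(7 + 1*1) + 142 = 13*(7 + 1) + 142 = 13*8 + 142 = 104 + 142 = 246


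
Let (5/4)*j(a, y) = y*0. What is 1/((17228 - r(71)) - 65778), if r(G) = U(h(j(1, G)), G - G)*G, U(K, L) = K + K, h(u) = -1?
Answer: -1/48408 ≈ -2.0658e-5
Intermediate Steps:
j(a, y) = 0 (j(a, y) = 4*(y*0)/5 = (⅘)*0 = 0)
U(K, L) = 2*K
r(G) = -2*G (r(G) = (2*(-1))*G = -2*G)
1/((17228 - r(71)) - 65778) = 1/((17228 - (-2)*71) - 65778) = 1/((17228 - 1*(-142)) - 65778) = 1/((17228 + 142) - 65778) = 1/(17370 - 65778) = 1/(-48408) = -1/48408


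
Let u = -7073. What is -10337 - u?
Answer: -3264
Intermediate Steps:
-10337 - u = -10337 - 1*(-7073) = -10337 + 7073 = -3264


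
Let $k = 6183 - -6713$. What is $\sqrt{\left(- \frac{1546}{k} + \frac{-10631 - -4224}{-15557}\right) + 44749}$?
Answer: $\frac{\sqrt{28142841612126784569}}{25077884} \approx 211.54$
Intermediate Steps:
$k = 12896$ ($k = 6183 + 6713 = 12896$)
$\sqrt{\left(- \frac{1546}{k} + \frac{-10631 - -4224}{-15557}\right) + 44749} = \sqrt{\left(- \frac{1546}{12896} + \frac{-10631 - -4224}{-15557}\right) + 44749} = \sqrt{\left(\left(-1546\right) \frac{1}{12896} + \left(-10631 + 4224\right) \left(- \frac{1}{15557}\right)\right) + 44749} = \sqrt{\left(- \frac{773}{6448} - - \frac{6407}{15557}\right) + 44749} = \sqrt{\left(- \frac{773}{6448} + \frac{6407}{15557}\right) + 44749} = \sqrt{\frac{29286775}{100311536} + 44749} = \sqrt{\frac{4488870211239}{100311536}} = \frac{\sqrt{28142841612126784569}}{25077884}$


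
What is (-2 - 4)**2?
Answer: 36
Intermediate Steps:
(-2 - 4)**2 = (-6)**2 = 36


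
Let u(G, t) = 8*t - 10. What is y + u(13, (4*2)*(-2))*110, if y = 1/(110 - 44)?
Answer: -1001879/66 ≈ -15180.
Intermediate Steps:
u(G, t) = -10 + 8*t
y = 1/66 ≈ 0.015152
y + u(13, (4*2)*(-2))*110 = 1/66 + (-10 + 8*((4*2)*(-2)))*110 = 1/66 + (-10 + 8*(8*(-2)))*110 = 1/66 + (-10 + 8*(-16))*110 = 1/66 + (-10 - 128)*110 = 1/66 - 138*110 = 1/66 - 15180 = -1001879/66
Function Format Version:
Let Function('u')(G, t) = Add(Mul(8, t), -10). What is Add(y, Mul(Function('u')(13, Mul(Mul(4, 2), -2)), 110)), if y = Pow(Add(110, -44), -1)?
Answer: Rational(-1001879, 66) ≈ -15180.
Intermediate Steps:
Function('u')(G, t) = Add(-10, Mul(8, t))
y = Rational(1, 66) (y = Pow(66, -1) = Rational(1, 66) ≈ 0.015152)
Add(y, Mul(Function('u')(13, Mul(Mul(4, 2), -2)), 110)) = Add(Rational(1, 66), Mul(Add(-10, Mul(8, Mul(Mul(4, 2), -2))), 110)) = Add(Rational(1, 66), Mul(Add(-10, Mul(8, Mul(8, -2))), 110)) = Add(Rational(1, 66), Mul(Add(-10, Mul(8, -16)), 110)) = Add(Rational(1, 66), Mul(Add(-10, -128), 110)) = Add(Rational(1, 66), Mul(-138, 110)) = Add(Rational(1, 66), -15180) = Rational(-1001879, 66)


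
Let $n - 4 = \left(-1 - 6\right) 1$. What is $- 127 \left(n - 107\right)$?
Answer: $13970$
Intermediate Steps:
$n = -3$ ($n = 4 + \left(-1 - 6\right) 1 = 4 - 7 = -3$)
$- 127 \left(n - 107\right) = - 127 \left(-3 - 107\right) = \left(-127\right) \left(-110\right) = 13970$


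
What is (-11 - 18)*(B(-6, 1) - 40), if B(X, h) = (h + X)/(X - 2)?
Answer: 9135/8 ≈ 1141.9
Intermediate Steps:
B(X, h) = (X + h)/(-2 + X)
(-11 - 18)*(B(-6, 1) - 40) = (-11 - 18)*((-6 + 1)/(-2 - 6) - 40) = -29*(-5/(-8) - 40) = -29*(-⅛*(-5) - 40) = -29*(5/8 - 40) = -29*(-315/8) = 9135/8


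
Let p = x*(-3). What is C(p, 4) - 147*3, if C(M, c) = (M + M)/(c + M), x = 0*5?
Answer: -441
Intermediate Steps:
x = 0
p = 0 (p = 0*(-3) = 0)
C(M, c) = 2*M/(M + c) (C(M, c) = (2*M)/(M + c) = 2*M/(M + c))
C(p, 4) - 147*3 = 2*0/(0 + 4) - 147*3 = 2*0/4 - 441 = 2*0*(¼) - 441 = 0 - 441 = -441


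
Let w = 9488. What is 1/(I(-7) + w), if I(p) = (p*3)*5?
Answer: 1/9383 ≈ 0.00010658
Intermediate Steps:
I(p) = 15*p (I(p) = (3*p)*5 = 15*p)
1/(I(-7) + w) = 1/(15*(-7) + 9488) = 1/(-105 + 9488) = 1/9383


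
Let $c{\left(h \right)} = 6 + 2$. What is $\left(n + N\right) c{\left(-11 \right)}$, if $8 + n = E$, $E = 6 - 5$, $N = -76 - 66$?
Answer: $-1192$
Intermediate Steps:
$c{\left(h \right)} = 8$
$N = -142$
$E = 1$
$n = -7$ ($n = -8 + 1 = -7$)
$\left(n + N\right) c{\left(-11 \right)} = \left(-7 - 142\right) 8 = \left(-149\right) 8 = -1192$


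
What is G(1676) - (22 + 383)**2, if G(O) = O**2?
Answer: 2644951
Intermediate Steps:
G(1676) - (22 + 383)**2 = 1676**2 - (22 + 383)**2 = 2808976 - 1*405**2 = 2808976 - 1*164025 = 2808976 - 164025 = 2644951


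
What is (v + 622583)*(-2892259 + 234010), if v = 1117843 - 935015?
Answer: -2140982985339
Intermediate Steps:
v = 182828
(v + 622583)*(-2892259 + 234010) = (182828 + 622583)*(-2892259 + 234010) = 805411*(-2658249) = -2140982985339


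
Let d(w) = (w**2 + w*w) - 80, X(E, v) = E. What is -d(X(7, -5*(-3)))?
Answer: -18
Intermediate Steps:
d(w) = -80 + 2*w**2 (d(w) = (w**2 + w**2) - 80 = 2*w**2 - 80 = -80 + 2*w**2)
-d(X(7, -5*(-3))) = -(-80 + 2*7**2) = -(-80 + 2*49) = -(-80 + 98) = -1*18 = -18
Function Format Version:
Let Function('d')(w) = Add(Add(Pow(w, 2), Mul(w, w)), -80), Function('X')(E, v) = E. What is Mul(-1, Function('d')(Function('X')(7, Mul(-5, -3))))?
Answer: -18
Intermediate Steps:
Function('d')(w) = Add(-80, Mul(2, Pow(w, 2))) (Function('d')(w) = Add(Add(Pow(w, 2), Pow(w, 2)), -80) = Add(Mul(2, Pow(w, 2)), -80) = Add(-80, Mul(2, Pow(w, 2))))
Mul(-1, Function('d')(Function('X')(7, Mul(-5, -3)))) = Mul(-1, Add(-80, Mul(2, Pow(7, 2)))) = Mul(-1, Add(-80, Mul(2, 49))) = Mul(-1, Add(-80, 98)) = Mul(-1, 18) = -18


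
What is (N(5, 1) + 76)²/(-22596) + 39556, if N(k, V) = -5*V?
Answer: 893802335/22596 ≈ 39556.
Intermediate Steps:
(N(5, 1) + 76)²/(-22596) + 39556 = (-5*1 + 76)²/(-22596) + 39556 = (-5 + 76)²*(-1/22596) + 39556 = 71²*(-1/22596) + 39556 = 5041*(-1/22596) + 39556 = -5041/22596 + 39556 = 893802335/22596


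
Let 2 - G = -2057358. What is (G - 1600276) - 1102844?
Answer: -645760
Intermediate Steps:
G = 2057360 (G = 2 - 1*(-2057358) = 2 + 2057358 = 2057360)
(G - 1600276) - 1102844 = (2057360 - 1600276) - 1102844 = 457084 - 1102844 = -645760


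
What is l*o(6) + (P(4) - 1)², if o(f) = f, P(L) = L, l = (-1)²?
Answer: 15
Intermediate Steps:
l = 1
l*o(6) + (P(4) - 1)² = 1*6 + (4 - 1)² = 6 + 3² = 6 + 9 = 15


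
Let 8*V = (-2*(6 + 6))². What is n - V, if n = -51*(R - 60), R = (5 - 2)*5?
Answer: 2223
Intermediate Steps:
R = 15 (R = 3*5 = 15)
n = 2295 (n = -51*(15 - 60) = -51*(-45) = 2295)
V = 72 (V = (-2*(6 + 6))²/8 = (-2*12)²/8 = (⅛)*(-24)² = (⅛)*576 = 72)
n - V = 2295 - 1*72 = 2295 - 72 = 2223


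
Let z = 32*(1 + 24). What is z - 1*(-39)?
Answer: 839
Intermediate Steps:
z = 800 (z = 32*25 = 800)
z - 1*(-39) = 800 - 1*(-39) = 800 + 39 = 839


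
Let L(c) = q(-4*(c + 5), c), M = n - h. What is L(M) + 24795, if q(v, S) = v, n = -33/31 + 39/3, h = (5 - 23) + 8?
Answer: 765305/31 ≈ 24687.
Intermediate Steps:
h = -10 (h = -18 + 8 = -10)
n = 370/31 (n = -33*1/31 + 39*(1/3) = -33/31 + 13 = 370/31 ≈ 11.935)
M = 680/31 (M = 370/31 - 1*(-10) = 370/31 + 10 = 680/31 ≈ 21.935)
L(c) = -20 - 4*c (L(c) = -4*(c + 5) = -4*(5 + c) = -20 - 4*c)
L(M) + 24795 = (-20 - 4*680/31) + 24795 = (-20 - 2720/31) + 24795 = -3340/31 + 24795 = 765305/31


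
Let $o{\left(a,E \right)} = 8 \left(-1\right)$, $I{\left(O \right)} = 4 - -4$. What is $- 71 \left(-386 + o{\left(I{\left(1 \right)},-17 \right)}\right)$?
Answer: $27974$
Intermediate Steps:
$I{\left(O \right)} = 8$ ($I{\left(O \right)} = 4 + 4 = 8$)
$o{\left(a,E \right)} = -8$
$- 71 \left(-386 + o{\left(I{\left(1 \right)},-17 \right)}\right) = - 71 \left(-386 - 8\right) = \left(-71\right) \left(-394\right) = 27974$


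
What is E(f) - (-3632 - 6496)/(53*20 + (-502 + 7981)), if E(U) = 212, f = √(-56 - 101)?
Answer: 1820396/8539 ≈ 213.19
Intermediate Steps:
f = I*√157 (f = √(-157) = I*√157 ≈ 12.53*I)
E(f) - (-3632 - 6496)/(53*20 + (-502 + 7981)) = 212 - (-3632 - 6496)/(53*20 + (-502 + 7981)) = 212 - (-10128)/(1060 + 7479) = 212 - (-10128)/8539 = 212 - 1*(-10128/8539) = 212 + 10128/8539 = 1820396/8539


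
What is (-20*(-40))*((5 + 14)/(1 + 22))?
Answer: 15200/23 ≈ 660.87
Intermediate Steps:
(-20*(-40))*((5 + 14)/(1 + 22)) = 800*(19/23) = 15200/23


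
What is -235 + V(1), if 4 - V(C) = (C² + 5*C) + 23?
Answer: -260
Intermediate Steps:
V(C) = -19 - C² - 5*C (V(C) = 4 - ((C² + 5*C) + 23) = 4 - (23 + C² + 5*C) = 4 + (-23 - C² - 5*C) = -19 - C² - 5*C)
-235 + V(1) = -235 + (-19 - 1*1² - 5*1) = -235 + (-19 - 1*1 - 5) = -235 + (-19 - 1 - 5) = -235 - 25 = -260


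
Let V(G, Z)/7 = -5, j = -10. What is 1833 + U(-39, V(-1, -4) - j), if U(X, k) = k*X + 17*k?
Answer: 2383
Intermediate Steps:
V(G, Z) = -35 (V(G, Z) = 7*(-5) = -35)
U(X, k) = 17*k + X*k (U(X, k) = X*k + 17*k = 17*k + X*k)
1833 + U(-39, V(-1, -4) - j) = 1833 + (-35 - 1*(-10))*(17 - 39) = 1833 + (-35 + 10)*(-22) = 1833 - 25*(-22) = 1833 + 550 = 2383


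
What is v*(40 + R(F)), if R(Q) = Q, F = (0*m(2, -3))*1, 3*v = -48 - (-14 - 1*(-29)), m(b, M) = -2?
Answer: -840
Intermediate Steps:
v = -21 (v = (-48 - (-14 - 1*(-29)))/3 = (-48 - (-14 + 29))/3 = (-48 - 1*15)/3 = (-48 - 15)/3 = (1/3)*(-63) = -21)
F = 0 (F = (0*(-2))*1 = 0*1 = 0)
v*(40 + R(F)) = -21*(40 + 0) = -21*40 = -840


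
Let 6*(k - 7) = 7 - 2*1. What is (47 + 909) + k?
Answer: 5783/6 ≈ 963.83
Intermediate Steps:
k = 47/6 (k = 7 + (7 - 2*1)/6 = 7 + (7 - 2)/6 = 7 + (1/6)*5 = 7 + 5/6 = 47/6 ≈ 7.8333)
(47 + 909) + k = (47 + 909) + 47/6 = 956 + 47/6 = 5783/6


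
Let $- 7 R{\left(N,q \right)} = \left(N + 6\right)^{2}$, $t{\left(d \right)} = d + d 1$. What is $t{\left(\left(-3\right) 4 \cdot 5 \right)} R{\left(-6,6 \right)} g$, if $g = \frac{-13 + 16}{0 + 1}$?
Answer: $0$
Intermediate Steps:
$t{\left(d \right)} = 2 d$ ($t{\left(d \right)} = d + d = 2 d$)
$g = 3$ ($g = \frac{3}{1} = 3 \cdot 1 = 3$)
$R{\left(N,q \right)} = - \frac{\left(6 + N\right)^{2}}{7}$ ($R{\left(N,q \right)} = - \frac{\left(N + 6\right)^{2}}{7} = - \frac{\left(6 + N\right)^{2}}{7}$)
$t{\left(\left(-3\right) 4 \cdot 5 \right)} R{\left(-6,6 \right)} g = 2 \left(-3\right) 4 \cdot 5 \left(- \frac{\left(6 - 6\right)^{2}}{7}\right) 3 = 2 \left(\left(-12\right) 5\right) \left(- \frac{0^{2}}{7}\right) 3 = 2 \left(-60\right) \left(\left(- \frac{1}{7}\right) 0\right) 3 = \left(-120\right) 0 \cdot 3 = 0 \cdot 3 = 0$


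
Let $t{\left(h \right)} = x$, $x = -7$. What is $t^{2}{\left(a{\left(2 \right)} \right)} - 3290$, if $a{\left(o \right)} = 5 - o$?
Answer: $-3241$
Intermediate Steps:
$t{\left(h \right)} = -7$
$t^{2}{\left(a{\left(2 \right)} \right)} - 3290 = \left(-7\right)^{2} - 3290 = 49 - 3290 = -3241$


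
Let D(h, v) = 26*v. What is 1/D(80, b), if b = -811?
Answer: -1/21086 ≈ -4.7425e-5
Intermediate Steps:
1/D(80, b) = 1/(26*(-811)) = 1/(-21086) = -1/21086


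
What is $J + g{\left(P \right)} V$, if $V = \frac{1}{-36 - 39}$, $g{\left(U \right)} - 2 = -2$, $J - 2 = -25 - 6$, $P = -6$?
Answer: $-29$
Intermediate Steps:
$J = -29$ ($J = 2 - 31 = -29$)
$g{\left(U \right)} = 0$ ($g{\left(U \right)} = 2 - 2 = 0$)
$V = - \frac{1}{75}$ ($V = \frac{1}{-75} = - \frac{1}{75} \approx -0.013333$)
$J + g{\left(P \right)} V = -29 + 0 \left(- \frac{1}{75}\right) = -29 + 0 = -29$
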